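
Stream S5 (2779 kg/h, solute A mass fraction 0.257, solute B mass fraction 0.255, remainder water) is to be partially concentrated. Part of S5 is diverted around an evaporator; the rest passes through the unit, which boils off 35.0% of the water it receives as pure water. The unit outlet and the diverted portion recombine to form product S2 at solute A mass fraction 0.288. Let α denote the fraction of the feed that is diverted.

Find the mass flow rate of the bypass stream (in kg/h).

All 2779×0.257 = 714.2 kg/h of solute A reaches S2, so S2 = 714.2/0.288 = 2479.9 kg/h and vapour = 299.13 kg/h.
The evaporator receives (1−α)·2779 of feed at 0.488 water and removes 0.350 of that water:
0.350×0.488×(1−α)×2779 = 299.13
(1−α) = 299.13/474.65 = 0.6302;  α = 0.3698.
Bypass flow = 0.3698×2779 = 1027.7 kg/h.

1028 kg/h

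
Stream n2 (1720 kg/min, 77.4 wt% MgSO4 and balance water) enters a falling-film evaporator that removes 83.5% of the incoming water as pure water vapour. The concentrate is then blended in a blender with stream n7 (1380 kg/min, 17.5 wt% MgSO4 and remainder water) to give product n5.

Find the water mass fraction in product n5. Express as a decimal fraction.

Vapour removed = 0.835×0.226×1720 = 324.58 kg/min; concentrate = 1395.4 kg/min.
water reaching the mixer = 64.139 (from concentrate) + 1380×0.825 = 1202.6 kg/min.
Product flow = 1395.4 + 1380 = 2775.4 kg/min; water fraction = 0.433.

0.433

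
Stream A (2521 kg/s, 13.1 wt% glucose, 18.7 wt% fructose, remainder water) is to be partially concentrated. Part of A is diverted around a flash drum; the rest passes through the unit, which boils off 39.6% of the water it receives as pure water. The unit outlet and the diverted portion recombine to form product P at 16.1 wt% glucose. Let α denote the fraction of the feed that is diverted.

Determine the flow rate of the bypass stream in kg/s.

781.6 kg/s

All 2521×0.131 = 330.25 kg/s of glucose reaches P, so P = 330.25/0.161 = 2051.2 kg/s and vapour = 469.75 kg/s.
The evaporator receives (1−α)·2521 of feed at 0.682 water and removes 0.396 of that water:
0.396×0.682×(1−α)×2521 = 469.75
(1−α) = 469.75/680.85 = 0.6899;  α = 0.3101.
Bypass flow = 0.3101×2521 = 781.64 kg/s.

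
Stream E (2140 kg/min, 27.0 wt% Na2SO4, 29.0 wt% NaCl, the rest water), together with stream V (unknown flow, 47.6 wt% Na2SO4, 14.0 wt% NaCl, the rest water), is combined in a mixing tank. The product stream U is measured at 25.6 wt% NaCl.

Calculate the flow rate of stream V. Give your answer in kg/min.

Let V be the unknown flow. Total out = 2140 + V.
NaCl balance: 620.6 + 0.140·V = 0.256·(2140 + V)
(0.140 − 0.256)·V = 0.256×2140 − 620.6 = -72.76
V = -72.76 / -0.116 = 627.24 kg/min

627.2 kg/min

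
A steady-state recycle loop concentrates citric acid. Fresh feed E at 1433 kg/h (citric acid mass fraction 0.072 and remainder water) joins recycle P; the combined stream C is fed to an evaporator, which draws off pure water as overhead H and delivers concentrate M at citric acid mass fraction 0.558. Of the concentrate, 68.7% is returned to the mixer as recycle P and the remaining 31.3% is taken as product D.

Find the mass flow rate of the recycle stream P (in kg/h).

Overall citric acid balance (none leaves overhead): citric acid in fresh feed = citric acid in product, i.e. 1433×0.072 = (1−0.687)·M·0.558.
M = 103.18/(0.558×0.313) = 590.75 kg/h.
Recycle P = 0.687×590.75 = 405.84 kg/h.

405.8 kg/h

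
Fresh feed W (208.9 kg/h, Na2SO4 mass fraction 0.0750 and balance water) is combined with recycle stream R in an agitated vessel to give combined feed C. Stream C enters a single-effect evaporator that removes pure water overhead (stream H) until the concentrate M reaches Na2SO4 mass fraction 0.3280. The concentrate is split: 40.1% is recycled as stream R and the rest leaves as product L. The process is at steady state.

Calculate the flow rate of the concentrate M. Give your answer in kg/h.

Overall Na2SO4 balance (none leaves overhead): Na2SO4 in fresh feed = Na2SO4 in product, i.e. 208.9×0.075 = (1−0.401)·M·0.328.
M = 15.668/(0.328×0.599) = 79.744 kg/h.

79.74 kg/h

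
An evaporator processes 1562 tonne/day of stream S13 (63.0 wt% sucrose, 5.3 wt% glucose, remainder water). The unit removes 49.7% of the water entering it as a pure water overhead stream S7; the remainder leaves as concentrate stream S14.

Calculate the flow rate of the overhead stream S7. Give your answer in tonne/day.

water entering = 1562×0.317 = 495.15 tonne/day; overhead removed = 0.497×495.15 = 246.09 tonne/day.

246.1 tonne/day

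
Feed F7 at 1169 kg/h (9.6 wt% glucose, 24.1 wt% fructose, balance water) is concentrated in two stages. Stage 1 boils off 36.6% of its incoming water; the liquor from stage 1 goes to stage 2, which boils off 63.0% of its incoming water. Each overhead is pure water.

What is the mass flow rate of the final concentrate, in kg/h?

575.8 kg/h

water in feed = 1169×0.663 = 775.05 kg/h.
After stage 1: water left = (1−0.366)×775.05 = 491.38; stream total = 885.33 kg/h.
After stage 2: water left = (1−0.630)×491.38 = 181.81; final concentrate = 575.76 kg/h.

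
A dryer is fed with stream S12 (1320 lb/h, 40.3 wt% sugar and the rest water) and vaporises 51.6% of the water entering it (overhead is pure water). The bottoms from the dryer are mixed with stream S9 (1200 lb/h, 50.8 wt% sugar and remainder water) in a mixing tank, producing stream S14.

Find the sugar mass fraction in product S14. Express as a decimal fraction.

0.5402

Vapour removed = 0.516×0.597×1320 = 406.63 lb/h; concentrate = 913.37 lb/h.
sugar reaching the mixer = 531.96 (from concentrate) + 1200×0.508 = 1141.6 lb/h.
Product flow = 913.37 + 1200 = 2113.4 lb/h; sugar fraction = 0.5402.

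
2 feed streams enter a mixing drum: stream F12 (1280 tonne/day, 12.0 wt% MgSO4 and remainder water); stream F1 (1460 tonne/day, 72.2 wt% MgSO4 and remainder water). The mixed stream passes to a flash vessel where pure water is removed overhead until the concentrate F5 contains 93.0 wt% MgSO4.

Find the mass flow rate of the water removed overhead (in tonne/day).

1441 tonne/day

MgSO4 entering = 1280×0.120 + 1460×0.722 = 1207.7 tonne/day.
All MgSO4 reports to F5, so F5 = 1207.7/0.930 = 1298.6 tonne/day.
Total feed = 2740 tonne/day; overhead = 2740 − 1298.6 = 1441.4 tonne/day.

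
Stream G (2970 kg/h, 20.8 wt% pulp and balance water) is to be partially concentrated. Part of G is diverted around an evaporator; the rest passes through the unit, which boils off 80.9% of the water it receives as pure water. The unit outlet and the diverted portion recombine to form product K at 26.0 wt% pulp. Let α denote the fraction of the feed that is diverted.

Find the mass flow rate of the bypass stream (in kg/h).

2043 kg/h

All 2970×0.208 = 617.76 kg/h of pulp reaches K, so K = 617.76/0.260 = 2376 kg/h and vapour = 594 kg/h.
The evaporator receives (1−α)·2970 of feed at 0.792 water and removes 0.809 of that water:
0.809×0.792×(1−α)×2970 = 594
(1−α) = 594/1903 = 0.3121;  α = 0.6879.
Bypass flow = 0.6879×2970 = 2042.9 kg/h.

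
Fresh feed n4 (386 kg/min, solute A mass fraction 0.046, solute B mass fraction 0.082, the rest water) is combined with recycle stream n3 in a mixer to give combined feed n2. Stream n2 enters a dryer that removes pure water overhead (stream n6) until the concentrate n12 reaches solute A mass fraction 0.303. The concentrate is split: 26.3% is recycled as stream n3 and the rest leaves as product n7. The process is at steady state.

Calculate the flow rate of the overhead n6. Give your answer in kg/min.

327.4 kg/min

Overall solute A balance (none leaves overhead): solute A in fresh feed = solute A in product, i.e. 386×0.046 = (1−0.263)·n12·0.303.
n12 = 17.756/(0.303×0.737) = 79.512 kg/min.
Recycle n3 = 0.263×79.512 = 20.912 kg/min.
Combined feed n2 = 386 + 20.912 = 406.91 kg/min.
Overhead n6 = n2 − n12 = 406.91 − 79.512 = 327.4 kg/min.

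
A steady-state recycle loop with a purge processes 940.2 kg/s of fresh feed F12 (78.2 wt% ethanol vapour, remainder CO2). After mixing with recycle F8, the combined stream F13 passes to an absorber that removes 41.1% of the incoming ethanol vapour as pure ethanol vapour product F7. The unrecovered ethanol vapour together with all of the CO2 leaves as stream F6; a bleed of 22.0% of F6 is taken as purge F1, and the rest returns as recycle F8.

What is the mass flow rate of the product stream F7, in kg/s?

559 kg/s

ethanol vapour in F13: m_A = 940.2×0.782 + (1−0.220)·(1−0.411)·m_A, so m_A = 735.24/0.5406 = 1360.1 kg/s.
Product F7 = 0.411×1360.1 = 559 kg/s.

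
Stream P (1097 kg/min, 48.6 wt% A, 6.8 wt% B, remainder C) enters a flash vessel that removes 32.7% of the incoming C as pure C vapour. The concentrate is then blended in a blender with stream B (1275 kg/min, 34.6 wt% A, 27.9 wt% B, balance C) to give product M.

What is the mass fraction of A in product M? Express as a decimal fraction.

0.440

Vapour removed = 0.327×0.446×1097 = 159.99 kg/min; concentrate = 937.01 kg/min.
A reaching the mixer = 533.14 (from concentrate) + 1275×0.346 = 974.29 kg/min.
Product flow = 937.01 + 1275 = 2212 kg/min; A fraction = 0.440.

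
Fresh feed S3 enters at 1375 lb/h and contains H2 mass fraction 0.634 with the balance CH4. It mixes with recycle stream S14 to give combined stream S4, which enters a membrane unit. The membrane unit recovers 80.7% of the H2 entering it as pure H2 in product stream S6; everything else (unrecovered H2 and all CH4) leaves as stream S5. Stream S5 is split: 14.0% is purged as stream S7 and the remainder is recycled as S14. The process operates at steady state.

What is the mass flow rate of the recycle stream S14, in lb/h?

3265 lb/h

CH4 enters only via S3 and leaves only via the purge: 1375×0.366 = 0.140×(CH4 in S5), and the membrane unit passes all CH4, so CH4 in S4 = CH4 in S5 = 3594.6 lb/h.
H2 in S4: m_A = 1375×0.634 + (1−0.140)·(1−0.807)·m_A, so m_A = 871.75/0.8340 = 1045.2 lb/h.
S5 = (1−0.807)×1045.2 + 3594.6 = 3796.4 lb/h.
Recycle S14 = (1−0.140)×3796.4 = 3264.9 lb/h.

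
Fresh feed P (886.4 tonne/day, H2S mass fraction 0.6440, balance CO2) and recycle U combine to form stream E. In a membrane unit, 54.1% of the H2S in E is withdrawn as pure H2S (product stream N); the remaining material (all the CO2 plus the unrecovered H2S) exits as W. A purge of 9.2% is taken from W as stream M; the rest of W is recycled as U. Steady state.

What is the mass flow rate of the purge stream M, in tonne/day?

356.9 tonne/day

CO2 enters only via P and leaves only via the purge: 886.4×0.356 = 0.092×(CO2 in W), and the membrane unit passes all CO2, so CO2 in E = CO2 in W = 3430 tonne/day.
H2S in E: m_A = 886.4×0.644 + (1−0.092)·(1−0.541)·m_A, so m_A = 570.84/0.5832 = 978.76 tonne/day.
W = (1−0.541)×978.76 + 3430 = 3879.2 tonne/day.
Purge M = 0.092×3879.2 = 356.89 tonne/day.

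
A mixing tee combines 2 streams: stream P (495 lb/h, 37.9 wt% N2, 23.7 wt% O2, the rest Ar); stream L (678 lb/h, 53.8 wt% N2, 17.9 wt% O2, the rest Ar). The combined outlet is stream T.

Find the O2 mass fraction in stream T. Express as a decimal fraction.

Total flow out = 495 + 678 = 1173 lb/h.
O2 in = 495×0.237 + 678×0.179 = 238.68 lb/h.
O2 mass fraction in T = 238.68/1173 = 0.203.

0.203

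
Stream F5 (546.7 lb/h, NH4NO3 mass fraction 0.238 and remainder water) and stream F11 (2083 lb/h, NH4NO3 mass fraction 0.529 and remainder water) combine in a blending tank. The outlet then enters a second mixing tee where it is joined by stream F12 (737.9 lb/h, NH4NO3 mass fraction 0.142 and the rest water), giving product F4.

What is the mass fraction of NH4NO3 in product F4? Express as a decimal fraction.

0.397

Overall, product flow = 3367.6 lb/h.
NH4NO3 in = 546.7×0.238 + 2083×0.529 + 737.9×0.142 = 1336.8 lb/h.
NH4NO3 fraction in F4 = 0.397.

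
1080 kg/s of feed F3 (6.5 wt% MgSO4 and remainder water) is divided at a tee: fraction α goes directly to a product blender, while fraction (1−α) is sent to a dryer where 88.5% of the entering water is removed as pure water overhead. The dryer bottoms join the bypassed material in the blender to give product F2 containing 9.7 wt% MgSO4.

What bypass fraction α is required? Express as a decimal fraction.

All 1080×0.065 = 70.2 kg/s of MgSO4 reaches F2, so F2 = 70.2/0.097 = 723.71 kg/s and vapour = 356.29 kg/s.
The evaporator receives (1−α)·1080 of feed at 0.935 water and removes 0.885 of that water:
0.885×0.935×(1−α)×1080 = 356.29
(1−α) = 356.29/893.67 = 0.3987;  α = 0.6013.

0.601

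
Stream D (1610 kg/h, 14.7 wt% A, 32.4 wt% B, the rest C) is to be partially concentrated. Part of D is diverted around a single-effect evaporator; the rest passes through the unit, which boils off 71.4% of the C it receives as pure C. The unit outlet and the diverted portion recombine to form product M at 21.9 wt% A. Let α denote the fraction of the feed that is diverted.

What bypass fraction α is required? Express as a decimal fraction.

All 1610×0.147 = 236.67 kg/h of A reaches M, so M = 236.67/0.219 = 1080.7 kg/h and vapour = 529.32 kg/h.
The evaporator receives (1−α)·1610 of feed at 0.529 C and removes 0.714 of that C:
0.714×0.529×(1−α)×1610 = 529.32
(1−α) = 529.32/608.11 = 0.8704;  α = 0.1296.

0.130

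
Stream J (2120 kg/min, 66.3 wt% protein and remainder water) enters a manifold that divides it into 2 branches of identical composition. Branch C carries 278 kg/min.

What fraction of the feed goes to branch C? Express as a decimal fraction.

0.131

Fraction to C = 278/2120 = 0.1311.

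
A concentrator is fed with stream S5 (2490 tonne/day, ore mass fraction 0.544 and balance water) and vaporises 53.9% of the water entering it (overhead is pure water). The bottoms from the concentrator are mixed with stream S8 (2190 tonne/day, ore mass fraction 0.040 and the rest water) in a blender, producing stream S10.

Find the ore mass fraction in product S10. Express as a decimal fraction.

Vapour removed = 0.539×0.456×2490 = 612 tonne/day; concentrate = 1878 tonne/day.
ore reaching the mixer = 1354.6 (from concentrate) + 2190×0.040 = 1442.2 tonne/day.
Product flow = 1878 + 2190 = 4068 tonne/day; ore fraction = 0.355.

0.355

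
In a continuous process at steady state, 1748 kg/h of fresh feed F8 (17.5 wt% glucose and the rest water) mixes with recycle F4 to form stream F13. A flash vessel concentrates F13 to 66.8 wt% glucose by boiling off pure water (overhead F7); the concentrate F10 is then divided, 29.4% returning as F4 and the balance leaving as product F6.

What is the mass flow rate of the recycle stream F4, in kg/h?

Overall glucose balance (none leaves overhead): glucose in fresh feed = glucose in product, i.e. 1748×0.175 = (1−0.294)·F10·0.668.
F10 = 305.9/(0.668×0.706) = 648.63 kg/h.
Recycle F4 = 0.294×648.63 = 190.7 kg/h.

190.7 kg/h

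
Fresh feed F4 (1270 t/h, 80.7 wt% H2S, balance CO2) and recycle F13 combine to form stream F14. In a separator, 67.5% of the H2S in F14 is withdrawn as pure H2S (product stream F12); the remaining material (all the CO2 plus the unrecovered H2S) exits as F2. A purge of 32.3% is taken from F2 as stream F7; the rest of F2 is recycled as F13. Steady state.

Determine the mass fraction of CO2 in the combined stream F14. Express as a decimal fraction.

0.366

CO2 enters only via F4 and leaves only via the purge: 1270×0.193 = 0.323×(CO2 in F2), and the separator passes all CO2, so CO2 in F14 = CO2 in F2 = 758.85 t/h.
H2S in F14: m_A = 1270×0.807 + (1−0.323)·(1−0.675)·m_A, so m_A = 1024.9/0.7800 = 1314 t/h.
F14 = 1314 + 758.85 = 2072.9 t/h.
CO2 fraction in F14 = 758.85/2072.9 = 0.366.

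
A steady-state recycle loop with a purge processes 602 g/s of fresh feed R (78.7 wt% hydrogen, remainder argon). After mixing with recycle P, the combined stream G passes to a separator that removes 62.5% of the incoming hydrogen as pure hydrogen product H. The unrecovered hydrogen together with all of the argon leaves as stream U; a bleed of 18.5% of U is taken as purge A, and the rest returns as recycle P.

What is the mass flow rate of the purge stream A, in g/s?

175.6 g/s

argon enters only via R and leaves only via the purge: 602×0.213 = 0.185×(argon in U), and the separator passes all argon, so argon in G = argon in U = 693.11 g/s.
hydrogen in G: m_A = 602×0.787 + (1−0.185)·(1−0.625)·m_A, so m_A = 473.77/0.6944 = 682.3 g/s.
U = (1−0.625)×682.3 + 693.11 = 948.98 g/s.
Purge A = 0.185×948.98 = 175.56 g/s.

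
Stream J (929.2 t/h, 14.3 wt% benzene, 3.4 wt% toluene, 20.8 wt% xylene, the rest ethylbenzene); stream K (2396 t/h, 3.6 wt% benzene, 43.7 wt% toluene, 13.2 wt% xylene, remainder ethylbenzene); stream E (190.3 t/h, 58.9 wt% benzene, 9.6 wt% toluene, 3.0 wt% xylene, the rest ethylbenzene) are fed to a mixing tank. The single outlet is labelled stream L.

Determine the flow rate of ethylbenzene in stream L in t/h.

ethylbenzene out = ethylbenzene in = 929.2×0.615 + 2396×0.395 + 190.3×0.285 = 1572.1 t/h.

1572 t/h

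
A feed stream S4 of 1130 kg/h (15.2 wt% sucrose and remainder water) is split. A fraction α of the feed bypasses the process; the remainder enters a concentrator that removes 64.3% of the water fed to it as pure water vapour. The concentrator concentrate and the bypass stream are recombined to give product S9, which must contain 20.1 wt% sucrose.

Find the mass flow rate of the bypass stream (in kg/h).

All 1130×0.152 = 171.76 kg/h of sucrose reaches S9, so S9 = 171.76/0.201 = 854.53 kg/h and vapour = 275.47 kg/h.
The evaporator receives (1−α)·1130 of feed at 0.848 water and removes 0.643 of that water:
0.643×0.848×(1−α)×1130 = 275.47
(1−α) = 275.47/616.15 = 0.4471;  α = 0.5529.
Bypass flow = 0.5529×1130 = 624.79 kg/h.

624.8 kg/h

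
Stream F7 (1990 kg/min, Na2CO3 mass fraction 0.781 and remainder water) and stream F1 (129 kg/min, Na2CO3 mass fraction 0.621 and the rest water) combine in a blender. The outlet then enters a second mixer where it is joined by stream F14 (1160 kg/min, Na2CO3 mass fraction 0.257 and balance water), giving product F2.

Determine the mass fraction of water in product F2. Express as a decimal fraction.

Overall, product flow = 3279 kg/min.
water in = 1990×0.219 + 129×0.379 + 1160×0.743 = 1346.6 kg/min.
water fraction in F2 = 0.411.

0.411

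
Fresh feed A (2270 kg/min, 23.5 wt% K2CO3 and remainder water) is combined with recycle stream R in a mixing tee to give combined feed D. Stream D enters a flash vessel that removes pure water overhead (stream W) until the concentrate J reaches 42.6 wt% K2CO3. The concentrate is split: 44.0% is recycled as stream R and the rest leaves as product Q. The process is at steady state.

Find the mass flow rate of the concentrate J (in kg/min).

Overall K2CO3 balance (none leaves overhead): K2CO3 in fresh feed = K2CO3 in product, i.e. 2270×0.235 = (1−0.440)·J·0.426.
J = 533.45/(0.426×0.560) = 2236.1 kg/min.

2236 kg/min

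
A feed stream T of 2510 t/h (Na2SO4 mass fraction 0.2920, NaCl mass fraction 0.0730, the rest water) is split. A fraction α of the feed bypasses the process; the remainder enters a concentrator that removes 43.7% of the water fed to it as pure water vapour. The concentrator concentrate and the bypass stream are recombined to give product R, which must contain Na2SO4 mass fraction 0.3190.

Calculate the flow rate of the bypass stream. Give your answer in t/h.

All 2510×0.292 = 732.92 t/h of Na2SO4 reaches R, so R = 732.92/0.319 = 2297.6 t/h and vapour = 212.45 t/h.
The evaporator receives (1−α)·2510 of feed at 0.635 water and removes 0.437 of that water:
0.437×0.635×(1−α)×2510 = 212.45
(1−α) = 212.45/696.51 = 0.3050;  α = 0.6950.
Bypass flow = 0.6950×2510 = 1744.4 t/h.

1744 t/h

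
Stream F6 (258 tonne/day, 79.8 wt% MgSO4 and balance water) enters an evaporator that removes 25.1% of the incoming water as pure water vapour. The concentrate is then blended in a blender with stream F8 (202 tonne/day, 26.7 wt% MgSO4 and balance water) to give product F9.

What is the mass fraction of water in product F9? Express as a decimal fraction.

0.4186

Vapour removed = 0.251×0.202×258 = 13.081 tonne/day; concentrate = 244.92 tonne/day.
water reaching the mixer = 39.035 (from concentrate) + 202×0.733 = 187.1 tonne/day.
Product flow = 244.92 + 202 = 446.92 tonne/day; water fraction = 0.4186.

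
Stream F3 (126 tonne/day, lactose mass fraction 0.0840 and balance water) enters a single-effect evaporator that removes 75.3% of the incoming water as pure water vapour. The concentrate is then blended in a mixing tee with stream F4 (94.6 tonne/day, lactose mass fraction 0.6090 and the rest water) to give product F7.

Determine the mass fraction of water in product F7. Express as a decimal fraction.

0.4899

Vapour removed = 0.753×0.916×126 = 86.908 tonne/day; concentrate = 39.092 tonne/day.
water reaching the mixer = 28.508 (from concentrate) + 94.6×0.391 = 65.496 tonne/day.
Product flow = 39.092 + 94.6 = 133.69 tonne/day; water fraction = 0.4899.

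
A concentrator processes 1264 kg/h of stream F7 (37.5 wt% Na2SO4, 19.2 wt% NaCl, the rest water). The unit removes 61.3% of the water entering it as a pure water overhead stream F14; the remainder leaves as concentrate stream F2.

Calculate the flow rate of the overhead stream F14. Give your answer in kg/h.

water entering = 1264×0.433 = 547.31 kg/h; overhead removed = 0.613×547.31 = 335.5 kg/h.

335.5 kg/h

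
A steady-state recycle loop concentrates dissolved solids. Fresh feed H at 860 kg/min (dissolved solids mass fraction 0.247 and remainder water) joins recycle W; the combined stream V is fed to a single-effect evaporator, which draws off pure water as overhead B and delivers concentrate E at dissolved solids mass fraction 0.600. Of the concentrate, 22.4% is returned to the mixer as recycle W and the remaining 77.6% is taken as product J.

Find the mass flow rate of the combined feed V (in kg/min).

Overall dissolved solids balance (none leaves overhead): dissolved solids in fresh feed = dissolved solids in product, i.e. 860×0.247 = (1−0.224)·E·0.600.
E = 212.42/(0.600×0.776) = 456.23 kg/min.
Recycle W = 0.224×456.23 = 102.2 kg/min.
Combined feed V = 860 + 102.2 = 962.2 kg/min.

962.2 kg/min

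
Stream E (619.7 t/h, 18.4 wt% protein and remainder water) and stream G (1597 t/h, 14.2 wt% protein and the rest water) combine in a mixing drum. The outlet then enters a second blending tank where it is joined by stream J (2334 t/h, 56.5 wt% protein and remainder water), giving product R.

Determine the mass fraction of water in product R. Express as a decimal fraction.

Overall, product flow = 4550.7 t/h.
water in = 619.7×0.816 + 1597×0.858 + 2334×0.435 = 2891.2 t/h.
water fraction in R = 0.635.

0.635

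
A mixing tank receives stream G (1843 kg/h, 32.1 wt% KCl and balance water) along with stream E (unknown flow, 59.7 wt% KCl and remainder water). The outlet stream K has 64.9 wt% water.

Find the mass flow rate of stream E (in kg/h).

Let E be the unknown flow. Total out = 1843 + E.
water balance: 1251.4 + 0.403·E = 0.649·(1843 + E)
(0.403 − 0.649)·E = 0.649×1843 − 1251.4 = -55.29
E = -55.29 / -0.246 = 224.76 kg/h

224.8 kg/h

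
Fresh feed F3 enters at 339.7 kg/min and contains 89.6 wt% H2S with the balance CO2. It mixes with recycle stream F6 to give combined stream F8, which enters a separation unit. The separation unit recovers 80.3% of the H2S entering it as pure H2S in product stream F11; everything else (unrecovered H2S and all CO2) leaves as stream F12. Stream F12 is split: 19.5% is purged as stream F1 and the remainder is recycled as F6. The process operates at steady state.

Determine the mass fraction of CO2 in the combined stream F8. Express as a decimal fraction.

0.334

CO2 enters only via F3 and leaves only via the purge: 339.7×0.104 = 0.195×(CO2 in F12), and the separation unit passes all CO2, so CO2 in F8 = CO2 in F12 = 181.17 kg/min.
H2S in F8: m_A = 339.7×0.896 + (1−0.195)·(1−0.803)·m_A, so m_A = 304.37/0.8414 = 361.74 kg/min.
F8 = 361.74 + 181.17 = 542.91 kg/min.
CO2 fraction in F8 = 181.17/542.91 = 0.334.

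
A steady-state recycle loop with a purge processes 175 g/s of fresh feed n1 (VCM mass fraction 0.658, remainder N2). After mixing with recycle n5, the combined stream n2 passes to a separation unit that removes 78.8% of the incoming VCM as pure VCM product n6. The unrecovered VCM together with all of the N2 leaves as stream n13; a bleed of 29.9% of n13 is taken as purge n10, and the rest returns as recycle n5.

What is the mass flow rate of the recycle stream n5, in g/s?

160.4 g/s

N2 enters only via n1 and leaves only via the purge: 175×0.342 = 0.299×(N2 in n13), and the separation unit passes all N2, so N2 in n2 = N2 in n13 = 200.17 g/s.
VCM in n2: m_A = 175×0.658 + (1−0.299)·(1−0.788)·m_A, so m_A = 115.15/0.8514 = 135.25 g/s.
n13 = (1−0.788)×135.25 + 200.17 = 228.84 g/s.
Recycle n5 = (1−0.299)×228.84 = 160.42 g/s.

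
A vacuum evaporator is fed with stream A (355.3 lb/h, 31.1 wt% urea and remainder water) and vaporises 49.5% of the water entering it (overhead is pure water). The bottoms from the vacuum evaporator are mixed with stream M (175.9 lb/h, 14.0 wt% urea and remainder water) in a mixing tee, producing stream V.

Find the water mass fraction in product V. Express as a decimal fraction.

0.670

Vapour removed = 0.495×0.689×355.3 = 121.18 lb/h; concentrate = 234.12 lb/h.
water reaching the mixer = 123.62 (from concentrate) + 175.9×0.860 = 274.9 lb/h.
Product flow = 234.12 + 175.9 = 410.02 lb/h; water fraction = 0.670.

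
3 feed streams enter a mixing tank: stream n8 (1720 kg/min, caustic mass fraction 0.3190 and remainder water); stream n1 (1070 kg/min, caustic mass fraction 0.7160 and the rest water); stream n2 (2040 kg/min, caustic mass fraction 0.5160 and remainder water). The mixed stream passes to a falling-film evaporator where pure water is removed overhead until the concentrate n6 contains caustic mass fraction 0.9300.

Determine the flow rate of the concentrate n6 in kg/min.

caustic entering = 1720×0.319 + 1070×0.716 + 2040×0.516 = 2367.4 kg/min.
All caustic reports to n6, so n6 = 2367.4/0.930 = 2545.6 kg/min.

2546 kg/min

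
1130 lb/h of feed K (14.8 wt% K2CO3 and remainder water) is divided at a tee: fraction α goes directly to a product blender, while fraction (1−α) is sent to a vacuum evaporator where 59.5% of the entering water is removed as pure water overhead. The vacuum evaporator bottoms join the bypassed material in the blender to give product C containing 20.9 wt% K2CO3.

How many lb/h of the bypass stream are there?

479.4 lb/h

All 1130×0.148 = 167.24 lb/h of K2CO3 reaches C, so C = 167.24/0.209 = 800.19 lb/h and vapour = 329.81 lb/h.
The evaporator receives (1−α)·1130 of feed at 0.852 water and removes 0.595 of that water:
0.595×0.852×(1−α)×1130 = 329.81
(1−α) = 329.81/572.84 = 0.5757;  α = 0.4243.
Bypass flow = 0.4243×1130 = 479.41 lb/h.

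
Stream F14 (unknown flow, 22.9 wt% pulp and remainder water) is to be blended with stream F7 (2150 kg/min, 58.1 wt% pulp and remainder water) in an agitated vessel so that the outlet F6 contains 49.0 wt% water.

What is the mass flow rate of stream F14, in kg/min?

543.2 kg/min

Let F14 be the unknown flow. Total out = 2150 + F14.
water balance: 900.85 + 0.771·F14 = 0.490·(2150 + F14)
(0.771 − 0.490)·F14 = 0.490×2150 − 900.85 = 152.65
F14 = 152.65 / 0.281 = 543.24 kg/min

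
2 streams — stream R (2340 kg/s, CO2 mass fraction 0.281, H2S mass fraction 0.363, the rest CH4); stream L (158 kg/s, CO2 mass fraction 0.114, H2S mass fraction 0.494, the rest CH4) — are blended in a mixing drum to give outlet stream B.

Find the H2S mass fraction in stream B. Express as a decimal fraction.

Total flow out = 2340 + 158 = 2498 kg/s.
H2S in = 2340×0.363 + 158×0.494 = 927.47 kg/s.
H2S mass fraction in B = 927.47/2498 = 0.371.

0.371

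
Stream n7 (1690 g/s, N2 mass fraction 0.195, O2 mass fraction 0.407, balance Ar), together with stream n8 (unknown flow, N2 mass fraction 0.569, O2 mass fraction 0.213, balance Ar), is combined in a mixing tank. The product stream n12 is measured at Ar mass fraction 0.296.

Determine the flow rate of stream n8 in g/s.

Let n8 be the unknown flow. Total out = 1690 + n8.
Ar balance: 672.62 + 0.218·n8 = 0.296·(1690 + n8)
(0.218 − 0.296)·n8 = 0.296×1690 − 672.62 = -172.38
n8 = -172.38 / -0.078 = 2210 g/s

2210 g/s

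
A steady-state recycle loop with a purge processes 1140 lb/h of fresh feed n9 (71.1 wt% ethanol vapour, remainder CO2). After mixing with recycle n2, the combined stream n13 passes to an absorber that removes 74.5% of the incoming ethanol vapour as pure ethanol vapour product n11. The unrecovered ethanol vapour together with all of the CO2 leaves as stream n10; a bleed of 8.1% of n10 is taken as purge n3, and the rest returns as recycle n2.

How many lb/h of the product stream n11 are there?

ethanol vapour in n13: m_A = 1140×0.711 + (1−0.081)·(1−0.745)·m_A, so m_A = 810.54/0.7657 = 1058.6 lb/h.
Product n11 = 0.745×1058.6 = 788.67 lb/h.

788.7 lb/h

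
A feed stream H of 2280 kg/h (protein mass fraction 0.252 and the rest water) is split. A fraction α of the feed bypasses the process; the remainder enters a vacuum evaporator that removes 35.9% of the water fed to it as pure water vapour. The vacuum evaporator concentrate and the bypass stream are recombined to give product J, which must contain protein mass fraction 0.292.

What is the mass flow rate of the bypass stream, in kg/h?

1117 kg/h

All 2280×0.252 = 574.56 kg/h of protein reaches J, so J = 574.56/0.292 = 1967.7 kg/h and vapour = 312.33 kg/h.
The evaporator receives (1−α)·2280 of feed at 0.748 water and removes 0.359 of that water:
0.359×0.748×(1−α)×2280 = 312.33
(1−α) = 312.33/612.25 = 0.5101;  α = 0.4899.
Bypass flow = 0.4899×2280 = 1116.9 kg/h.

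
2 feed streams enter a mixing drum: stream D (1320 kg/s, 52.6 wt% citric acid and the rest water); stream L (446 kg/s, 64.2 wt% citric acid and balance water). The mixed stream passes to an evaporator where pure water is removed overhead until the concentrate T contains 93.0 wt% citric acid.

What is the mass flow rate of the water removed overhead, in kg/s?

711.5 kg/s

citric acid entering = 1320×0.526 + 446×0.642 = 980.65 kg/s.
All citric acid reports to T, so T = 980.65/0.930 = 1054.5 kg/s.
Total feed = 1766 kg/s; overhead = 1766 − 1054.5 = 711.54 kg/s.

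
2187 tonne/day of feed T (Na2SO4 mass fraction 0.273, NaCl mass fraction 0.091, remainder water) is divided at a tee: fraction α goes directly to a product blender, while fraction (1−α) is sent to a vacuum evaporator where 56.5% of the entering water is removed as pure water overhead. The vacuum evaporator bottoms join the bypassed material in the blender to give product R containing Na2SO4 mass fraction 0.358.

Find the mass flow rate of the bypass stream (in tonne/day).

742 tonne/day

All 2187×0.273 = 597.05 tonne/day of Na2SO4 reaches R, so R = 597.05/0.358 = 1667.7 tonne/day and vapour = 519.26 tonne/day.
The evaporator receives (1−α)·2187 of feed at 0.636 water and removes 0.565 of that water:
0.565×0.636×(1−α)×2187 = 519.26
(1−α) = 519.26/785.88 = 0.6607;  α = 0.3393.
Bypass flow = 0.3393×2187 = 741.96 tonne/day.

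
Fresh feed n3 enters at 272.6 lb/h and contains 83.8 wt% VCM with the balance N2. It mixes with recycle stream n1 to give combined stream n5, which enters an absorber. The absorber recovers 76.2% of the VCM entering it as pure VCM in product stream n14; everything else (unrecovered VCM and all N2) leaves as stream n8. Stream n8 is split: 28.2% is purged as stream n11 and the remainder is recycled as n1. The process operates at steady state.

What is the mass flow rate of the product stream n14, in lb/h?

VCM in n5: m_A = 272.6×0.838 + (1−0.282)·(1−0.762)·m_A, so m_A = 228.44/0.8291 = 275.52 lb/h.
Product n14 = 0.762×275.52 = 209.95 lb/h.

209.9 lb/h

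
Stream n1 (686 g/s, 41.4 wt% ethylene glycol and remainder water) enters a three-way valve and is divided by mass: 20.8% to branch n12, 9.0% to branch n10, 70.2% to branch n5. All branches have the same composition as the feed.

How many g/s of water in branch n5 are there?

Branch n5 total = 0.702×686 = 481.57 g/s.
water in n5 = 0.586×481.57 = 282.2 g/s.

282.2 g/s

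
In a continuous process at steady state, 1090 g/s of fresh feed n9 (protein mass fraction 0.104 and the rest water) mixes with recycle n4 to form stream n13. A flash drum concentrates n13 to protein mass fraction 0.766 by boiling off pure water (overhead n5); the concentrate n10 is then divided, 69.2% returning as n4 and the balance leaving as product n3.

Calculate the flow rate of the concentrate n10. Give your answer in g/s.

480.5 g/s

Overall protein balance (none leaves overhead): protein in fresh feed = protein in product, i.e. 1090×0.104 = (1−0.692)·n10·0.766.
n10 = 113.36/(0.766×0.308) = 480.49 g/s.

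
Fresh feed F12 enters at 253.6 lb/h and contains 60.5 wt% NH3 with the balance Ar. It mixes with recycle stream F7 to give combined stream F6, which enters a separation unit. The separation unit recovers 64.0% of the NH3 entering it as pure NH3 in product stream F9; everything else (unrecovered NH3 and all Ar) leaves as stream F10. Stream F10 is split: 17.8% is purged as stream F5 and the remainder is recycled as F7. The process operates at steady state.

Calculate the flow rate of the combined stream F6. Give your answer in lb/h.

780.7 lb/h

Ar enters only via F12 and leaves only via the purge: 253.6×0.395 = 0.178×(Ar in F10), and the separation unit passes all Ar, so Ar in F6 = Ar in F10 = 562.76 lb/h.
NH3 in F6: m_A = 253.6×0.605 + (1−0.178)·(1−0.640)·m_A, so m_A = 153.43/0.7041 = 217.91 lb/h.
F6 = 217.91 + 562.76 = 780.68 lb/h.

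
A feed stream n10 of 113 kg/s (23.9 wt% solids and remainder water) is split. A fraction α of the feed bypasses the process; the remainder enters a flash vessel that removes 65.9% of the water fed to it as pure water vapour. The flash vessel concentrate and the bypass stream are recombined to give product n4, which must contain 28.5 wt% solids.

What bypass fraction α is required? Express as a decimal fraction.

0.678

All 113×0.239 = 27.007 kg/s of solids reaches n4, so n4 = 27.007/0.285 = 94.761 kg/s and vapour = 18.239 kg/s.
The evaporator receives (1−α)·113 of feed at 0.761 water and removes 0.659 of that water:
0.659×0.761×(1−α)×113 = 18.239
(1−α) = 18.239/56.669 = 0.3218;  α = 0.6782.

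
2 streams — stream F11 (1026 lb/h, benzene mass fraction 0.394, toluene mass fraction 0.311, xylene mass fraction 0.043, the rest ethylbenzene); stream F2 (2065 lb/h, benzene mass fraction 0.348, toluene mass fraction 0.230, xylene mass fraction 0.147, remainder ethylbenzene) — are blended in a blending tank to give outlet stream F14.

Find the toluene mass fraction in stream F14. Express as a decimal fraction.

0.257

Total flow out = 1026 + 2065 = 3091 lb/h.
toluene in = 1026×0.311 + 2065×0.230 = 794.04 lb/h.
toluene mass fraction in F14 = 794.04/3091 = 0.257.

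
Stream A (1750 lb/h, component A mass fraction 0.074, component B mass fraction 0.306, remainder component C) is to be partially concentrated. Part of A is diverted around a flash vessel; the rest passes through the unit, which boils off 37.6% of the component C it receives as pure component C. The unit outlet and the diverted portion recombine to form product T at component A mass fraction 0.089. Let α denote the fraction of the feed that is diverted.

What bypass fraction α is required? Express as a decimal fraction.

All 1750×0.074 = 129.5 lb/h of component A reaches T, so T = 129.5/0.089 = 1455.1 lb/h and vapour = 294.94 lb/h.
The evaporator receives (1−α)·1750 of feed at 0.620 component C and removes 0.376 of that component C:
0.376×0.620×(1−α)×1750 = 294.94
(1−α) = 294.94/407.96 = 0.7230;  α = 0.2770.

0.277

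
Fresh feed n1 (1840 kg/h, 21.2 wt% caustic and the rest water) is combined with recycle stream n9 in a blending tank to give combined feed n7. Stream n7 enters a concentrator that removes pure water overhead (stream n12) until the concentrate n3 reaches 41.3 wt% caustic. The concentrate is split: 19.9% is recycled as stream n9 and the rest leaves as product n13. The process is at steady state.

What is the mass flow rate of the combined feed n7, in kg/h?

Overall caustic balance (none leaves overhead): caustic in fresh feed = caustic in product, i.e. 1840×0.212 = (1−0.199)·n3·0.413.
n3 = 390.08/(0.413×0.801) = 1179.2 kg/h.
Recycle n9 = 0.199×1179.2 = 234.65 kg/h.
Combined feed n7 = 1840 + 234.65 = 2074.7 kg/h.

2075 kg/h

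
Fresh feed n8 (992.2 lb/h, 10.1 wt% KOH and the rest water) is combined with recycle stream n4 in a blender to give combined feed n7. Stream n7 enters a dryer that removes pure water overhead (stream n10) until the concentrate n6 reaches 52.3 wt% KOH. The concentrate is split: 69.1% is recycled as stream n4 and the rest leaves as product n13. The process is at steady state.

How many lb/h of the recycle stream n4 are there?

428.5 lb/h

Overall KOH balance (none leaves overhead): KOH in fresh feed = KOH in product, i.e. 992.2×0.101 = (1−0.691)·n6·0.523.
n6 = 100.21/(0.523×0.309) = 620.1 lb/h.
Recycle n4 = 0.691×620.1 = 428.49 lb/h.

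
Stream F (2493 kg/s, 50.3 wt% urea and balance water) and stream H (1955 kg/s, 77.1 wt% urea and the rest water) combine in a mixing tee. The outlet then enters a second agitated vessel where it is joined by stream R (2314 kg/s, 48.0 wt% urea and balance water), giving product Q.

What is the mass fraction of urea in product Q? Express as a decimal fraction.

0.5726

Overall, product flow = 6762 kg/s.
urea in = 2493×0.503 + 1955×0.771 + 2314×0.480 = 3872 kg/s.
urea fraction in Q = 0.5726.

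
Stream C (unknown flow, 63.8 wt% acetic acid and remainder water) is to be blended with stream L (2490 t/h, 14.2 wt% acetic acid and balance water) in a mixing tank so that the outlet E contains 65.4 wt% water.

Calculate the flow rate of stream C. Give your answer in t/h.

Let C be the unknown flow. Total out = 2490 + C.
water balance: 2136.4 + 0.362·C = 0.654·(2490 + C)
(0.362 − 0.654)·C = 0.654×2490 − 2136.4 = -507.96
C = -507.96 / -0.292 = 1739.6 t/h

1740 t/h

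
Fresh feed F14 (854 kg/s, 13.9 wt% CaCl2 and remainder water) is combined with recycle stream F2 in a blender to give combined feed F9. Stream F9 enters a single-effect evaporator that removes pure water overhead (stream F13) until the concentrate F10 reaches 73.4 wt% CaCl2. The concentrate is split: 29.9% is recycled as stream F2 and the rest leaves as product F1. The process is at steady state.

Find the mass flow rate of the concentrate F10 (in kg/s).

Overall CaCl2 balance (none leaves overhead): CaCl2 in fresh feed = CaCl2 in product, i.e. 854×0.139 = (1−0.299)·F10·0.734.
F10 = 118.71/(0.734×0.701) = 230.71 kg/s.

230.7 kg/s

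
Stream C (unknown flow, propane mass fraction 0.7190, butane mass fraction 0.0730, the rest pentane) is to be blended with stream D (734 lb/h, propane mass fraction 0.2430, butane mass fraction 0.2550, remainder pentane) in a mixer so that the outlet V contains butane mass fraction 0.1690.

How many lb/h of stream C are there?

Let C be the unknown flow. Total out = 734 + C.
butane balance: 187.17 + 0.073·C = 0.169·(734 + C)
(0.073 − 0.169)·C = 0.169×734 − 187.17 = -63.124
C = -63.124 / -0.096 = 657.54 lb/h

657.5 lb/h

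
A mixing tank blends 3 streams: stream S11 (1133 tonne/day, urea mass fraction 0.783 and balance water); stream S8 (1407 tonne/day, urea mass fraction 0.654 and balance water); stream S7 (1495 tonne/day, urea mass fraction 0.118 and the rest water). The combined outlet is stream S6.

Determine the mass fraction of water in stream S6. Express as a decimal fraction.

Total flow out = 1133 + 1407 + 1495 = 4035 tonne/day.
water in = 1133×0.217 + 1407×0.346 + 1495×0.882 = 2051.3 tonne/day.
water mass fraction in S6 = 2051.3/4035 = 0.508.

0.508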